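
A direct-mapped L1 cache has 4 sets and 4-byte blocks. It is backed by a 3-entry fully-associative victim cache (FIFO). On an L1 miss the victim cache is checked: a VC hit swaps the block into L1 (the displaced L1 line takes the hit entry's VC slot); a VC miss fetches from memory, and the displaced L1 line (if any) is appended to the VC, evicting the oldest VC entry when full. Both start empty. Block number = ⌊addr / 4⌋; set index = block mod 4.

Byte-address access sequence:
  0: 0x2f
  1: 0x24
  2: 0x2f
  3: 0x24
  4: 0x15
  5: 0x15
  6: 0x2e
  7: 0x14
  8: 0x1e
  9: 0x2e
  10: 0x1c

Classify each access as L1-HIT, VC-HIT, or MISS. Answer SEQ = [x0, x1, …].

SEQ = [MISS, MISS, L1-HIT, L1-HIT, MISS, L1-HIT, L1-HIT, L1-HIT, MISS, VC-HIT, VC-HIT]

#0 0x2f→b11/s3 MISS; vc=[]
#1 0x24→b9/s1 MISS; vc=[]
#2 0x2f→b11/s3 L1-HIT; vc=[]
#3 0x24→b9/s1 L1-HIT; vc=[]
#4 0x15→b5/s1 MISS; vc=[9]
#5 0x15→b5/s1 L1-HIT; vc=[9]
#6 0x2e→b11/s3 L1-HIT; vc=[9]
#7 0x14→b5/s1 L1-HIT; vc=[9]
#8 0x1e→b7/s3 MISS; vc=[9,11]
#9 0x2e→b11/s3 VC-HIT; vc=[9,7]
#10 0x1c→b7/s3 VC-HIT; vc=[9,11]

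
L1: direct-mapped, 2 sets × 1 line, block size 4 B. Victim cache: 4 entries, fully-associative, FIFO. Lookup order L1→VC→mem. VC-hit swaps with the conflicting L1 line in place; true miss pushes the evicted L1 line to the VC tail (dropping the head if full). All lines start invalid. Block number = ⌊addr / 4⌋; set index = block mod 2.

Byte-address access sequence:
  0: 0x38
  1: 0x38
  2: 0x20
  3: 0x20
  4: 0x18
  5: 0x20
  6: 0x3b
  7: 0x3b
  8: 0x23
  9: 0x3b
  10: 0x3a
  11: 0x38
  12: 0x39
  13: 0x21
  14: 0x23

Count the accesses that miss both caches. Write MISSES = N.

#0 0x38→b14/s0 MISS; vc=[]
#1 0x38→b14/s0 L1-HIT; vc=[]
#2 0x20→b8/s0 MISS; vc=[14]
#3 0x20→b8/s0 L1-HIT; vc=[14]
#4 0x18→b6/s0 MISS; vc=[14,8]
#5 0x20→b8/s0 VC-HIT; vc=[14,6]
#6 0x3b→b14/s0 VC-HIT; vc=[8,6]
#7 0x3b→b14/s0 L1-HIT; vc=[8,6]
#8 0x23→b8/s0 VC-HIT; vc=[14,6]
#9 0x3b→b14/s0 VC-HIT; vc=[8,6]
#10 0x3a→b14/s0 L1-HIT; vc=[8,6]
#11 0x38→b14/s0 L1-HIT; vc=[8,6]
#12 0x39→b14/s0 L1-HIT; vc=[8,6]
#13 0x21→b8/s0 VC-HIT; vc=[14,6]
#14 0x23→b8/s0 L1-HIT; vc=[14,6]

MISSES = 3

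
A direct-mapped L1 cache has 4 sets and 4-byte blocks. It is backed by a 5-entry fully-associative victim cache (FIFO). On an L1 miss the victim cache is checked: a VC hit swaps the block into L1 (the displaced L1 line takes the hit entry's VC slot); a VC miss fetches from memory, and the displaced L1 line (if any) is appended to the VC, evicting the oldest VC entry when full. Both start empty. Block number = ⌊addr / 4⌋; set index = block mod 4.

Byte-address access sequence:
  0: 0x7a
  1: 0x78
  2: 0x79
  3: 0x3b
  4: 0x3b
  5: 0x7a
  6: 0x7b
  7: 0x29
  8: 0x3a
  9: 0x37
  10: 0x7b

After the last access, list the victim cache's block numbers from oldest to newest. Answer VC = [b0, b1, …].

#0 0x7a→b30/s2 MISS; vc=[]
#1 0x78→b30/s2 L1-HIT; vc=[]
#2 0x79→b30/s2 L1-HIT; vc=[]
#3 0x3b→b14/s2 MISS; vc=[30]
#4 0x3b→b14/s2 L1-HIT; vc=[30]
#5 0x7a→b30/s2 VC-HIT; vc=[14]
#6 0x7b→b30/s2 L1-HIT; vc=[14]
#7 0x29→b10/s2 MISS; vc=[14,30]
#8 0x3a→b14/s2 VC-HIT; vc=[10,30]
#9 0x37→b13/s1 MISS; vc=[10,30]
#10 0x7b→b30/s2 VC-HIT; vc=[10,14]

VC = [10, 14]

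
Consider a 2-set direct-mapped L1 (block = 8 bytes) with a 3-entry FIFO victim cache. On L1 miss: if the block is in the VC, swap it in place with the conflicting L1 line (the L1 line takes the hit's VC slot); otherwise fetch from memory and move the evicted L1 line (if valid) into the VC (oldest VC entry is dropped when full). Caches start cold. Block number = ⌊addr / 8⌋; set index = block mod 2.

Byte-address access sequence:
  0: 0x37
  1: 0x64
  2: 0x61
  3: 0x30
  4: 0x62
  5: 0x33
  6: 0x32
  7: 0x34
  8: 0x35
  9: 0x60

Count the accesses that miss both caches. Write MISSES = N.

  [0] addr=0x37 blk=6 s=0: MISS | VC []
  [1] addr=0x64 blk=12 s=0: MISS | VC [6]
  [2] addr=0x61 blk=12 s=0: L1-HIT | VC [6]
  [3] addr=0x30 blk=6 s=0: VC-HIT | VC [12]
  [4] addr=0x62 blk=12 s=0: VC-HIT | VC [6]
  [5] addr=0x33 blk=6 s=0: VC-HIT | VC [12]
  [6] addr=0x32 blk=6 s=0: L1-HIT | VC [12]
  [7] addr=0x34 blk=6 s=0: L1-HIT | VC [12]
  [8] addr=0x35 blk=6 s=0: L1-HIT | VC [12]
  [9] addr=0x60 blk=12 s=0: VC-HIT | VC [6]

MISSES = 2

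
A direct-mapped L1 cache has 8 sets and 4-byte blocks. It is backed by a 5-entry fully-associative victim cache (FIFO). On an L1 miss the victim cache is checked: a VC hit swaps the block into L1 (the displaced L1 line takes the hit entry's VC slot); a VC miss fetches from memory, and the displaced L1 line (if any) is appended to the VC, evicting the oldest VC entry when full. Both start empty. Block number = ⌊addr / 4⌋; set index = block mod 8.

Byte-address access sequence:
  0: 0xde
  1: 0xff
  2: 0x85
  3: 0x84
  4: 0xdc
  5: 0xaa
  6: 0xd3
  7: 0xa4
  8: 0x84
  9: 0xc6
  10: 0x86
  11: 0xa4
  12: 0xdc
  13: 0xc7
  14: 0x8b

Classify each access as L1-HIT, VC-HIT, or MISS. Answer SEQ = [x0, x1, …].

  [0] addr=0xde blk=55 s=7: MISS | VC []
  [1] addr=0xff blk=63 s=7: MISS | VC [55]
  [2] addr=0x85 blk=33 s=1: MISS | VC [55]
  [3] addr=0x84 blk=33 s=1: L1-HIT | VC [55]
  [4] addr=0xdc blk=55 s=7: VC-HIT | VC [63]
  [5] addr=0xaa blk=42 s=2: MISS | VC [63]
  [6] addr=0xd3 blk=52 s=4: MISS | VC [63]
  [7] addr=0xa4 blk=41 s=1: MISS | VC [63, 33]
  [8] addr=0x84 blk=33 s=1: VC-HIT | VC [63, 41]
  [9] addr=0xc6 blk=49 s=1: MISS | VC [63, 41, 33]
  [10] addr=0x86 blk=33 s=1: VC-HIT | VC [63, 41, 49]
  [11] addr=0xa4 blk=41 s=1: VC-HIT | VC [63, 33, 49]
  [12] addr=0xdc blk=55 s=7: L1-HIT | VC [63, 33, 49]
  [13] addr=0xc7 blk=49 s=1: VC-HIT | VC [63, 33, 41]
  [14] addr=0x8b blk=34 s=2: MISS | VC [63, 33, 41, 42]

SEQ = [MISS, MISS, MISS, L1-HIT, VC-HIT, MISS, MISS, MISS, VC-HIT, MISS, VC-HIT, VC-HIT, L1-HIT, VC-HIT, MISS]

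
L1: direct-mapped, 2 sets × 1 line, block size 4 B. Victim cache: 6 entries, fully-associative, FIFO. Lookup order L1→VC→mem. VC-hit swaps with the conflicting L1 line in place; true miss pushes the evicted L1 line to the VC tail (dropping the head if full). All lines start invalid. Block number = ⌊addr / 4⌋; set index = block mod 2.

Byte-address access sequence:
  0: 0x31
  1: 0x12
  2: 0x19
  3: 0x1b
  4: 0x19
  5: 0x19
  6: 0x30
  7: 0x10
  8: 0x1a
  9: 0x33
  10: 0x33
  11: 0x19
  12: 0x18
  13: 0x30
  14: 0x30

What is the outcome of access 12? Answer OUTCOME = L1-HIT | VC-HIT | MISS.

OUTCOME = L1-HIT

  [0] addr=0x31 blk=12 s=0: MISS | VC []
  [1] addr=0x12 blk=4 s=0: MISS | VC [12]
  [2] addr=0x19 blk=6 s=0: MISS | VC [12, 4]
  [3] addr=0x1b blk=6 s=0: L1-HIT | VC [12, 4]
  [4] addr=0x19 blk=6 s=0: L1-HIT | VC [12, 4]
  [5] addr=0x19 blk=6 s=0: L1-HIT | VC [12, 4]
  [6] addr=0x30 blk=12 s=0: VC-HIT | VC [6, 4]
  [7] addr=0x10 blk=4 s=0: VC-HIT | VC [6, 12]
  [8] addr=0x1a blk=6 s=0: VC-HIT | VC [4, 12]
  [9] addr=0x33 blk=12 s=0: VC-HIT | VC [4, 6]
  [10] addr=0x33 blk=12 s=0: L1-HIT | VC [4, 6]
  [11] addr=0x19 blk=6 s=0: VC-HIT | VC [4, 12]
  [12] addr=0x18 blk=6 s=0: L1-HIT | VC [4, 12]
  [13] addr=0x30 blk=12 s=0: VC-HIT | VC [4, 6]
  [14] addr=0x30 blk=12 s=0: L1-HIT | VC [4, 6]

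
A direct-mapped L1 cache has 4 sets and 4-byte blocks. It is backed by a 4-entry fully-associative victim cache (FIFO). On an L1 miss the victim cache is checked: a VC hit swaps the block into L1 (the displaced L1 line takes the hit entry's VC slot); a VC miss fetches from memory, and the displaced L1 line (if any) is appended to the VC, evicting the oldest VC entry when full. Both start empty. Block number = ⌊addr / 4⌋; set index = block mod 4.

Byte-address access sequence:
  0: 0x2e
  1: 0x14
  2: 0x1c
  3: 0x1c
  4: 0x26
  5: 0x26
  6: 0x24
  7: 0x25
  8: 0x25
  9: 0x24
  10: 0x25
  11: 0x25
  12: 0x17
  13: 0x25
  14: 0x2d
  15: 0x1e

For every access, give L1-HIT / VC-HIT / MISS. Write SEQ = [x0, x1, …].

SEQ = [MISS, MISS, MISS, L1-HIT, MISS, L1-HIT, L1-HIT, L1-HIT, L1-HIT, L1-HIT, L1-HIT, L1-HIT, VC-HIT, VC-HIT, VC-HIT, VC-HIT]

  [0] addr=0x2e blk=11 s=3: MISS | VC []
  [1] addr=0x14 blk=5 s=1: MISS | VC []
  [2] addr=0x1c blk=7 s=3: MISS | VC [11]
  [3] addr=0x1c blk=7 s=3: L1-HIT | VC [11]
  [4] addr=0x26 blk=9 s=1: MISS | VC [11, 5]
  [5] addr=0x26 blk=9 s=1: L1-HIT | VC [11, 5]
  [6] addr=0x24 blk=9 s=1: L1-HIT | VC [11, 5]
  [7] addr=0x25 blk=9 s=1: L1-HIT | VC [11, 5]
  [8] addr=0x25 blk=9 s=1: L1-HIT | VC [11, 5]
  [9] addr=0x24 blk=9 s=1: L1-HIT | VC [11, 5]
  [10] addr=0x25 blk=9 s=1: L1-HIT | VC [11, 5]
  [11] addr=0x25 blk=9 s=1: L1-HIT | VC [11, 5]
  [12] addr=0x17 blk=5 s=1: VC-HIT | VC [11, 9]
  [13] addr=0x25 blk=9 s=1: VC-HIT | VC [11, 5]
  [14] addr=0x2d blk=11 s=3: VC-HIT | VC [7, 5]
  [15] addr=0x1e blk=7 s=3: VC-HIT | VC [11, 5]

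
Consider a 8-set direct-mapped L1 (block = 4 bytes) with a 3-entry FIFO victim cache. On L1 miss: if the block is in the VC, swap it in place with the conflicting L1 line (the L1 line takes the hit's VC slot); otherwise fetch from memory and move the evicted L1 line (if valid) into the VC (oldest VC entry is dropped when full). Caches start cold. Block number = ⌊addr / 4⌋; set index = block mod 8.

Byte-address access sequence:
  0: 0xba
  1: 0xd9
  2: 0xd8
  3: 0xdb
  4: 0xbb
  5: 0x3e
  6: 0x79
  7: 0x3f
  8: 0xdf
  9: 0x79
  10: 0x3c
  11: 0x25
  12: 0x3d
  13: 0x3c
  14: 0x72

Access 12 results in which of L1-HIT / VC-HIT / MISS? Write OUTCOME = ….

  [0] addr=0xba blk=46 s=6: MISS | VC []
  [1] addr=0xd9 blk=54 s=6: MISS | VC [46]
  [2] addr=0xd8 blk=54 s=6: L1-HIT | VC [46]
  [3] addr=0xdb blk=54 s=6: L1-HIT | VC [46]
  [4] addr=0xbb blk=46 s=6: VC-HIT | VC [54]
  [5] addr=0x3e blk=15 s=7: MISS | VC [54]
  [6] addr=0x79 blk=30 s=6: MISS | VC [54, 46]
  [7] addr=0x3f blk=15 s=7: L1-HIT | VC [54, 46]
  [8] addr=0xdf blk=55 s=7: MISS | VC [54, 46, 15]
  [9] addr=0x79 blk=30 s=6: L1-HIT | VC [54, 46, 15]
  [10] addr=0x3c blk=15 s=7: VC-HIT | VC [54, 46, 55]
  [11] addr=0x25 blk=9 s=1: MISS | VC [54, 46, 55]
  [12] addr=0x3d blk=15 s=7: L1-HIT | VC [54, 46, 55]
  [13] addr=0x3c blk=15 s=7: L1-HIT | VC [54, 46, 55]
  [14] addr=0x72 blk=28 s=4: MISS | VC [54, 46, 55]

OUTCOME = L1-HIT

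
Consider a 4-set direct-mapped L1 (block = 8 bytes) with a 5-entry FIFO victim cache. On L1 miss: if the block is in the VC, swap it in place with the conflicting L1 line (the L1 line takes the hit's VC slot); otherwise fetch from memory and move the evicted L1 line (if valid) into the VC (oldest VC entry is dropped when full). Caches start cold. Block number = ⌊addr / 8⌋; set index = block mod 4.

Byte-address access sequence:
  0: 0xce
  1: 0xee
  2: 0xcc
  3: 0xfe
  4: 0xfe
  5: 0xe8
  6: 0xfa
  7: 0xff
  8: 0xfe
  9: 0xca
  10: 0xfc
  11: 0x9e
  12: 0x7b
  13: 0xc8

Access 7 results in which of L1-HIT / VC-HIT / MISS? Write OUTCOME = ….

  [0] addr=0xce blk=25 s=1: MISS | VC []
  [1] addr=0xee blk=29 s=1: MISS | VC [25]
  [2] addr=0xcc blk=25 s=1: VC-HIT | VC [29]
  [3] addr=0xfe blk=31 s=3: MISS | VC [29]
  [4] addr=0xfe blk=31 s=3: L1-HIT | VC [29]
  [5] addr=0xe8 blk=29 s=1: VC-HIT | VC [25]
  [6] addr=0xfa blk=31 s=3: L1-HIT | VC [25]
  [7] addr=0xff blk=31 s=3: L1-HIT | VC [25]
  [8] addr=0xfe blk=31 s=3: L1-HIT | VC [25]
  [9] addr=0xca blk=25 s=1: VC-HIT | VC [29]
  [10] addr=0xfc blk=31 s=3: L1-HIT | VC [29]
  [11] addr=0x9e blk=19 s=3: MISS | VC [29, 31]
  [12] addr=0x7b blk=15 s=3: MISS | VC [29, 31, 19]
  [13] addr=0xc8 blk=25 s=1: L1-HIT | VC [29, 31, 19]

OUTCOME = L1-HIT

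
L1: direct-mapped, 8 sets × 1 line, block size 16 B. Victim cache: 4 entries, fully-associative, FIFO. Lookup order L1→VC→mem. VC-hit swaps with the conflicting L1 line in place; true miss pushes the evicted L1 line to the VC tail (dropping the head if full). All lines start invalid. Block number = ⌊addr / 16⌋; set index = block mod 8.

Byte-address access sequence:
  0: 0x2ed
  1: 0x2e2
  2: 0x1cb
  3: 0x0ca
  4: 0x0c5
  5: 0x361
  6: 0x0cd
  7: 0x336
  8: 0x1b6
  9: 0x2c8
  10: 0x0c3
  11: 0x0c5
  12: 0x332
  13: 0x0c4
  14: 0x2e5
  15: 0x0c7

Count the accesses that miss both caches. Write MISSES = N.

MISSES = 7

#0 0x2ed→b46/s6 MISS; vc=[]
#1 0x2e2→b46/s6 L1-HIT; vc=[]
#2 0x1cb→b28/s4 MISS; vc=[]
#3 0xca→b12/s4 MISS; vc=[28]
#4 0xc5→b12/s4 L1-HIT; vc=[28]
#5 0x361→b54/s6 MISS; vc=[28,46]
#6 0xcd→b12/s4 L1-HIT; vc=[28,46]
#7 0x336→b51/s3 MISS; vc=[28,46]
#8 0x1b6→b27/s3 MISS; vc=[28,46,51]
#9 0x2c8→b44/s4 MISS; vc=[28,46,51,12]
#10 0xc3→b12/s4 VC-HIT; vc=[28,46,51,44]
#11 0xc5→b12/s4 L1-HIT; vc=[28,46,51,44]
#12 0x332→b51/s3 VC-HIT; vc=[28,46,27,44]
#13 0xc4→b12/s4 L1-HIT; vc=[28,46,27,44]
#14 0x2e5→b46/s6 VC-HIT; vc=[28,54,27,44]
#15 0xc7→b12/s4 L1-HIT; vc=[28,54,27,44]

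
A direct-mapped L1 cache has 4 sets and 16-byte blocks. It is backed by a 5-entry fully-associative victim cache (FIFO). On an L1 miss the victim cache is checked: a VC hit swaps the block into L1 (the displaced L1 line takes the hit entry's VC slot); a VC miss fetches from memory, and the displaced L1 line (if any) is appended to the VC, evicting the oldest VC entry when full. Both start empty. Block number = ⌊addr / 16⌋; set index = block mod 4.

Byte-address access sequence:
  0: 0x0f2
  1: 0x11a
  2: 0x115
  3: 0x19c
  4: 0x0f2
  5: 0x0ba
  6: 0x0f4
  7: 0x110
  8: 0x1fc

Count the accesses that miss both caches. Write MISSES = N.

MISSES = 5

  [0] addr=0xf2 blk=15 s=3: MISS | VC []
  [1] addr=0x11a blk=17 s=1: MISS | VC []
  [2] addr=0x115 blk=17 s=1: L1-HIT | VC []
  [3] addr=0x19c blk=25 s=1: MISS | VC [17]
  [4] addr=0xf2 blk=15 s=3: L1-HIT | VC [17]
  [5] addr=0xba blk=11 s=3: MISS | VC [17, 15]
  [6] addr=0xf4 blk=15 s=3: VC-HIT | VC [17, 11]
  [7] addr=0x110 blk=17 s=1: VC-HIT | VC [25, 11]
  [8] addr=0x1fc blk=31 s=3: MISS | VC [25, 11, 15]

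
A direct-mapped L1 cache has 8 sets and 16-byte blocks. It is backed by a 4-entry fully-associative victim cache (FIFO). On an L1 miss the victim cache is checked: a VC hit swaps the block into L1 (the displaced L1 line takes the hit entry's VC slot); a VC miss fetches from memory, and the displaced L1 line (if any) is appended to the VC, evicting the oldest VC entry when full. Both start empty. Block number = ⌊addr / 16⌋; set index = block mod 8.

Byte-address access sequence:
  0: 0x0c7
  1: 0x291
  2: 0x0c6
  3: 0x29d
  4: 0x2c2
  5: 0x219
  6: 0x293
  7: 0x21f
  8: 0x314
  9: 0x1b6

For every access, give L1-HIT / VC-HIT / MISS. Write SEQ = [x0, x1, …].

  [0] addr=0xc7 blk=12 s=4: MISS | VC []
  [1] addr=0x291 blk=41 s=1: MISS | VC []
  [2] addr=0xc6 blk=12 s=4: L1-HIT | VC []
  [3] addr=0x29d blk=41 s=1: L1-HIT | VC []
  [4] addr=0x2c2 blk=44 s=4: MISS | VC [12]
  [5] addr=0x219 blk=33 s=1: MISS | VC [12, 41]
  [6] addr=0x293 blk=41 s=1: VC-HIT | VC [12, 33]
  [7] addr=0x21f blk=33 s=1: VC-HIT | VC [12, 41]
  [8] addr=0x314 blk=49 s=1: MISS | VC [12, 41, 33]
  [9] addr=0x1b6 blk=27 s=3: MISS | VC [12, 41, 33]

SEQ = [MISS, MISS, L1-HIT, L1-HIT, MISS, MISS, VC-HIT, VC-HIT, MISS, MISS]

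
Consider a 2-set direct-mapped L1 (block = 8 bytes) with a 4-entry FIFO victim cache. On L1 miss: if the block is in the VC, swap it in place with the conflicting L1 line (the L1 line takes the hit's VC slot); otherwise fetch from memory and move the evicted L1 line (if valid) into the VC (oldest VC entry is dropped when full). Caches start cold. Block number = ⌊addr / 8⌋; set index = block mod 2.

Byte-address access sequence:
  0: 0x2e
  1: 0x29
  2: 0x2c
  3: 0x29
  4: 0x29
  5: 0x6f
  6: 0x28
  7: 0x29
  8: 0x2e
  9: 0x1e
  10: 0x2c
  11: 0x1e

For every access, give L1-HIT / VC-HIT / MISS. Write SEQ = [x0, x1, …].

0: 0x2e (blk 5, set 1) → MISS  vc=[]
1: 0x29 (blk 5, set 1) → L1-HIT  vc=[]
2: 0x2c (blk 5, set 1) → L1-HIT  vc=[]
3: 0x29 (blk 5, set 1) → L1-HIT  vc=[]
4: 0x29 (blk 5, set 1) → L1-HIT  vc=[]
5: 0x6f (blk 13, set 1) → MISS  vc=[5]
6: 0x28 (blk 5, set 1) → VC-HIT  vc=[13]
7: 0x29 (blk 5, set 1) → L1-HIT  vc=[13]
8: 0x2e (blk 5, set 1) → L1-HIT  vc=[13]
9: 0x1e (blk 3, set 1) → MISS  vc=[13, 5]
10: 0x2c (blk 5, set 1) → VC-HIT  vc=[13, 3]
11: 0x1e (blk 3, set 1) → VC-HIT  vc=[13, 5]

SEQ = [MISS, L1-HIT, L1-HIT, L1-HIT, L1-HIT, MISS, VC-HIT, L1-HIT, L1-HIT, MISS, VC-HIT, VC-HIT]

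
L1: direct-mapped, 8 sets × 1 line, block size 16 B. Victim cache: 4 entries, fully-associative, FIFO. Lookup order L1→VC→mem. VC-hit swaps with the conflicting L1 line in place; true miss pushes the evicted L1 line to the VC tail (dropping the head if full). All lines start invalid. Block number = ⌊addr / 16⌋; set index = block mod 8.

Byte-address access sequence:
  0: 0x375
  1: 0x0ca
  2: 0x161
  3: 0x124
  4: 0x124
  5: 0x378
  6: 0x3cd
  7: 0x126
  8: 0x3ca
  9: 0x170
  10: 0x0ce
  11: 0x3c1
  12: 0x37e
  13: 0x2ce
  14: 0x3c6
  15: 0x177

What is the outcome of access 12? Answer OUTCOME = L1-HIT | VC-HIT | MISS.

OUTCOME = VC-HIT

  [0] addr=0x375 blk=55 s=7: MISS | VC []
  [1] addr=0xca blk=12 s=4: MISS | VC []
  [2] addr=0x161 blk=22 s=6: MISS | VC []
  [3] addr=0x124 blk=18 s=2: MISS | VC []
  [4] addr=0x124 blk=18 s=2: L1-HIT | VC []
  [5] addr=0x378 blk=55 s=7: L1-HIT | VC []
  [6] addr=0x3cd blk=60 s=4: MISS | VC [12]
  [7] addr=0x126 blk=18 s=2: L1-HIT | VC [12]
  [8] addr=0x3ca blk=60 s=4: L1-HIT | VC [12]
  [9] addr=0x170 blk=23 s=7: MISS | VC [12, 55]
  [10] addr=0xce blk=12 s=4: VC-HIT | VC [60, 55]
  [11] addr=0x3c1 blk=60 s=4: VC-HIT | VC [12, 55]
  [12] addr=0x37e blk=55 s=7: VC-HIT | VC [12, 23]
  [13] addr=0x2ce blk=44 s=4: MISS | VC [12, 23, 60]
  [14] addr=0x3c6 blk=60 s=4: VC-HIT | VC [12, 23, 44]
  [15] addr=0x177 blk=23 s=7: VC-HIT | VC [12, 55, 44]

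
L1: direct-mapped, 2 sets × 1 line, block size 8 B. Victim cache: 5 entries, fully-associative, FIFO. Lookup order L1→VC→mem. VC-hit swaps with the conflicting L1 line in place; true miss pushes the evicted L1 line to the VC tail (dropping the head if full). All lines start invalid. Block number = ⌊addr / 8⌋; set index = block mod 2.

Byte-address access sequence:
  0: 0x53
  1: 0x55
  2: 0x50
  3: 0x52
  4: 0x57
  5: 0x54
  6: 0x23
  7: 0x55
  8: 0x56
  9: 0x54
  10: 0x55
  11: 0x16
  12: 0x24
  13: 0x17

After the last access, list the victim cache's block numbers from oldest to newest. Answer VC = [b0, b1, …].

VC = [4, 10]

0: 0x53 (blk 10, set 0) → MISS  vc=[]
1: 0x55 (blk 10, set 0) → L1-HIT  vc=[]
2: 0x50 (blk 10, set 0) → L1-HIT  vc=[]
3: 0x52 (blk 10, set 0) → L1-HIT  vc=[]
4: 0x57 (blk 10, set 0) → L1-HIT  vc=[]
5: 0x54 (blk 10, set 0) → L1-HIT  vc=[]
6: 0x23 (blk 4, set 0) → MISS  vc=[10]
7: 0x55 (blk 10, set 0) → VC-HIT  vc=[4]
8: 0x56 (blk 10, set 0) → L1-HIT  vc=[4]
9: 0x54 (blk 10, set 0) → L1-HIT  vc=[4]
10: 0x55 (blk 10, set 0) → L1-HIT  vc=[4]
11: 0x16 (blk 2, set 0) → MISS  vc=[4, 10]
12: 0x24 (blk 4, set 0) → VC-HIT  vc=[2, 10]
13: 0x17 (blk 2, set 0) → VC-HIT  vc=[4, 10]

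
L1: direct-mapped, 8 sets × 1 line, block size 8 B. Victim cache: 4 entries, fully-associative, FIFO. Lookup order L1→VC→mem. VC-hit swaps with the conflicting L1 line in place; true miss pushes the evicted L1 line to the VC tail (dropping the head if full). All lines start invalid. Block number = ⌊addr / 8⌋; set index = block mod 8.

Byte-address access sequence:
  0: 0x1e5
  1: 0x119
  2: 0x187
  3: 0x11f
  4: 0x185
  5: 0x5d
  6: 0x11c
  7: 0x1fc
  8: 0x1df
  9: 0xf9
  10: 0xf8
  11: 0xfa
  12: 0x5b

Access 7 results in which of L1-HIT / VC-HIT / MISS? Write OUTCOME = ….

0: 0x1e5 (blk 60, set 4) → MISS  vc=[]
1: 0x119 (blk 35, set 3) → MISS  vc=[]
2: 0x187 (blk 48, set 0) → MISS  vc=[]
3: 0x11f (blk 35, set 3) → L1-HIT  vc=[]
4: 0x185 (blk 48, set 0) → L1-HIT  vc=[]
5: 0x5d (blk 11, set 3) → MISS  vc=[35]
6: 0x11c (blk 35, set 3) → VC-HIT  vc=[11]
7: 0x1fc (blk 63, set 7) → MISS  vc=[11]
8: 0x1df (blk 59, set 3) → MISS  vc=[11, 35]
9: 0xf9 (blk 31, set 7) → MISS  vc=[11, 35, 63]
10: 0xf8 (blk 31, set 7) → L1-HIT  vc=[11, 35, 63]
11: 0xfa (blk 31, set 7) → L1-HIT  vc=[11, 35, 63]
12: 0x5b (blk 11, set 3) → VC-HIT  vc=[59, 35, 63]

OUTCOME = MISS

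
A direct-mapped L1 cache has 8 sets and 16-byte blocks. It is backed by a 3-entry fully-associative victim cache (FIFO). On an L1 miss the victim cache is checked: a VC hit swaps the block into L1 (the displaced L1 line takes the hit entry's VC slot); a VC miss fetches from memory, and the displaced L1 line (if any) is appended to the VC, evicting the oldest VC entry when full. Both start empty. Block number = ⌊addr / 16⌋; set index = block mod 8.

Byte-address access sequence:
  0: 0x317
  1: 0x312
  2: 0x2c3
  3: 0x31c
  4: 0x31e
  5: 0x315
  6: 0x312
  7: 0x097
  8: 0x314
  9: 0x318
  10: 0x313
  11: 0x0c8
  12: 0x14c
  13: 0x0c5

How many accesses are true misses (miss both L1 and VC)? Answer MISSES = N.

  [0] addr=0x317 blk=49 s=1: MISS | VC []
  [1] addr=0x312 blk=49 s=1: L1-HIT | VC []
  [2] addr=0x2c3 blk=44 s=4: MISS | VC []
  [3] addr=0x31c blk=49 s=1: L1-HIT | VC []
  [4] addr=0x31e blk=49 s=1: L1-HIT | VC []
  [5] addr=0x315 blk=49 s=1: L1-HIT | VC []
  [6] addr=0x312 blk=49 s=1: L1-HIT | VC []
  [7] addr=0x97 blk=9 s=1: MISS | VC [49]
  [8] addr=0x314 blk=49 s=1: VC-HIT | VC [9]
  [9] addr=0x318 blk=49 s=1: L1-HIT | VC [9]
  [10] addr=0x313 blk=49 s=1: L1-HIT | VC [9]
  [11] addr=0xc8 blk=12 s=4: MISS | VC [9, 44]
  [12] addr=0x14c blk=20 s=4: MISS | VC [9, 44, 12]
  [13] addr=0xc5 blk=12 s=4: VC-HIT | VC [9, 44, 20]

MISSES = 5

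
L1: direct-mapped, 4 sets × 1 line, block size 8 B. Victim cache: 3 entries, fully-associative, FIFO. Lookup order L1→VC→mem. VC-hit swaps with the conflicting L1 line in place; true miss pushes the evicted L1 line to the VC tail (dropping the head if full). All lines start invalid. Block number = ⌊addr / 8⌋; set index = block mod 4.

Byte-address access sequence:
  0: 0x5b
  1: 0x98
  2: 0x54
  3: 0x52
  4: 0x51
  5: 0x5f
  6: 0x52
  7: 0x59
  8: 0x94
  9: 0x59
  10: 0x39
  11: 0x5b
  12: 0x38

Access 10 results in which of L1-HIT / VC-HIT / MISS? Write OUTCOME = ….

  [0] addr=0x5b blk=11 s=3: MISS | VC []
  [1] addr=0x98 blk=19 s=3: MISS | VC [11]
  [2] addr=0x54 blk=10 s=2: MISS | VC [11]
  [3] addr=0x52 blk=10 s=2: L1-HIT | VC [11]
  [4] addr=0x51 blk=10 s=2: L1-HIT | VC [11]
  [5] addr=0x5f blk=11 s=3: VC-HIT | VC [19]
  [6] addr=0x52 blk=10 s=2: L1-HIT | VC [19]
  [7] addr=0x59 blk=11 s=3: L1-HIT | VC [19]
  [8] addr=0x94 blk=18 s=2: MISS | VC [19, 10]
  [9] addr=0x59 blk=11 s=3: L1-HIT | VC [19, 10]
  [10] addr=0x39 blk=7 s=3: MISS | VC [19, 10, 11]
  [11] addr=0x5b blk=11 s=3: VC-HIT | VC [19, 10, 7]
  [12] addr=0x38 blk=7 s=3: VC-HIT | VC [19, 10, 11]

OUTCOME = MISS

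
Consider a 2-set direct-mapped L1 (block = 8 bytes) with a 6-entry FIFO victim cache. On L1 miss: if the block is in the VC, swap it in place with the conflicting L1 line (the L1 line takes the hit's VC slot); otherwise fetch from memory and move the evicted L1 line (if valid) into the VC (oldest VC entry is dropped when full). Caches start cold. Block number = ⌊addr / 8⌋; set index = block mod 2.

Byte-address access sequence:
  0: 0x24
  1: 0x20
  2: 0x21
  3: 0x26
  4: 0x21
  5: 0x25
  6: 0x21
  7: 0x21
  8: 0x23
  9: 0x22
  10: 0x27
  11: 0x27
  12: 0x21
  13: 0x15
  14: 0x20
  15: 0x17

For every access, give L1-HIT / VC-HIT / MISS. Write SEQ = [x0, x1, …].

SEQ = [MISS, L1-HIT, L1-HIT, L1-HIT, L1-HIT, L1-HIT, L1-HIT, L1-HIT, L1-HIT, L1-HIT, L1-HIT, L1-HIT, L1-HIT, MISS, VC-HIT, VC-HIT]

0: 0x24 (blk 4, set 0) → MISS  vc=[]
1: 0x20 (blk 4, set 0) → L1-HIT  vc=[]
2: 0x21 (blk 4, set 0) → L1-HIT  vc=[]
3: 0x26 (blk 4, set 0) → L1-HIT  vc=[]
4: 0x21 (blk 4, set 0) → L1-HIT  vc=[]
5: 0x25 (blk 4, set 0) → L1-HIT  vc=[]
6: 0x21 (blk 4, set 0) → L1-HIT  vc=[]
7: 0x21 (blk 4, set 0) → L1-HIT  vc=[]
8: 0x23 (blk 4, set 0) → L1-HIT  vc=[]
9: 0x22 (blk 4, set 0) → L1-HIT  vc=[]
10: 0x27 (blk 4, set 0) → L1-HIT  vc=[]
11: 0x27 (blk 4, set 0) → L1-HIT  vc=[]
12: 0x21 (blk 4, set 0) → L1-HIT  vc=[]
13: 0x15 (blk 2, set 0) → MISS  vc=[4]
14: 0x20 (blk 4, set 0) → VC-HIT  vc=[2]
15: 0x17 (blk 2, set 0) → VC-HIT  vc=[4]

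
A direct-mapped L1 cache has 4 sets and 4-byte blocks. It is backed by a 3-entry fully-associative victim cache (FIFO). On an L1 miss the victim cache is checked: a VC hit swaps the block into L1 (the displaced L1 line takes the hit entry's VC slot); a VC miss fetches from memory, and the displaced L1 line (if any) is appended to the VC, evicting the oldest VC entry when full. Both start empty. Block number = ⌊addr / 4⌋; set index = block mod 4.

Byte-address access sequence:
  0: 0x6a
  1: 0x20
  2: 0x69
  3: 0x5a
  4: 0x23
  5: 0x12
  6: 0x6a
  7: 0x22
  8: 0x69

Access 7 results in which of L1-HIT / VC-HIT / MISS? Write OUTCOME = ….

OUTCOME = VC-HIT

0: 0x6a (blk 26, set 2) → MISS  vc=[]
1: 0x20 (blk 8, set 0) → MISS  vc=[]
2: 0x69 (blk 26, set 2) → L1-HIT  vc=[]
3: 0x5a (blk 22, set 2) → MISS  vc=[26]
4: 0x23 (blk 8, set 0) → L1-HIT  vc=[26]
5: 0x12 (blk 4, set 0) → MISS  vc=[26, 8]
6: 0x6a (blk 26, set 2) → VC-HIT  vc=[22, 8]
7: 0x22 (blk 8, set 0) → VC-HIT  vc=[22, 4]
8: 0x69 (blk 26, set 2) → L1-HIT  vc=[22, 4]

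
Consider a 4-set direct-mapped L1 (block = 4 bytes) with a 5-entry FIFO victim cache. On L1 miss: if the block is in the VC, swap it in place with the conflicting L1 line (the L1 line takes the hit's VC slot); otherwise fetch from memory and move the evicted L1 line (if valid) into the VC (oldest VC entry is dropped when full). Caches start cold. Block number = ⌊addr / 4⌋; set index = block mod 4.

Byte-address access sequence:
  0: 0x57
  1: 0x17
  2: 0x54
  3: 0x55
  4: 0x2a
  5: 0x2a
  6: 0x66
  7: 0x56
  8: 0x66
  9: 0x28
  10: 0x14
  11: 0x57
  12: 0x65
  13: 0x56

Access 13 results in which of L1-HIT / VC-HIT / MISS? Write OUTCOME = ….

OUTCOME = VC-HIT

0: 0x57 (blk 21, set 1) → MISS  vc=[]
1: 0x17 (blk 5, set 1) → MISS  vc=[21]
2: 0x54 (blk 21, set 1) → VC-HIT  vc=[5]
3: 0x55 (blk 21, set 1) → L1-HIT  vc=[5]
4: 0x2a (blk 10, set 2) → MISS  vc=[5]
5: 0x2a (blk 10, set 2) → L1-HIT  vc=[5]
6: 0x66 (blk 25, set 1) → MISS  vc=[5, 21]
7: 0x56 (blk 21, set 1) → VC-HIT  vc=[5, 25]
8: 0x66 (blk 25, set 1) → VC-HIT  vc=[5, 21]
9: 0x28 (blk 10, set 2) → L1-HIT  vc=[5, 21]
10: 0x14 (blk 5, set 1) → VC-HIT  vc=[25, 21]
11: 0x57 (blk 21, set 1) → VC-HIT  vc=[25, 5]
12: 0x65 (blk 25, set 1) → VC-HIT  vc=[21, 5]
13: 0x56 (blk 21, set 1) → VC-HIT  vc=[25, 5]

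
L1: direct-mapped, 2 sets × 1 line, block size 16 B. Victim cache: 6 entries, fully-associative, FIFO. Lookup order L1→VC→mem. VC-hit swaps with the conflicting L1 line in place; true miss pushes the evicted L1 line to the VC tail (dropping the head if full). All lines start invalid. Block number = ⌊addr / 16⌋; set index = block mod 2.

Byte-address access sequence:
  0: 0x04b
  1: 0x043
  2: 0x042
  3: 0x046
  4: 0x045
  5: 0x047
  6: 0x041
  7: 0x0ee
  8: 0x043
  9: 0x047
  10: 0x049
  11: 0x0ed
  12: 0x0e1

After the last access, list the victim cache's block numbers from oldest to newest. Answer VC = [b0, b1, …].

VC = [4]

  [0] addr=0x4b blk=4 s=0: MISS | VC []
  [1] addr=0x43 blk=4 s=0: L1-HIT | VC []
  [2] addr=0x42 blk=4 s=0: L1-HIT | VC []
  [3] addr=0x46 blk=4 s=0: L1-HIT | VC []
  [4] addr=0x45 blk=4 s=0: L1-HIT | VC []
  [5] addr=0x47 blk=4 s=0: L1-HIT | VC []
  [6] addr=0x41 blk=4 s=0: L1-HIT | VC []
  [7] addr=0xee blk=14 s=0: MISS | VC [4]
  [8] addr=0x43 blk=4 s=0: VC-HIT | VC [14]
  [9] addr=0x47 blk=4 s=0: L1-HIT | VC [14]
  [10] addr=0x49 blk=4 s=0: L1-HIT | VC [14]
  [11] addr=0xed blk=14 s=0: VC-HIT | VC [4]
  [12] addr=0xe1 blk=14 s=0: L1-HIT | VC [4]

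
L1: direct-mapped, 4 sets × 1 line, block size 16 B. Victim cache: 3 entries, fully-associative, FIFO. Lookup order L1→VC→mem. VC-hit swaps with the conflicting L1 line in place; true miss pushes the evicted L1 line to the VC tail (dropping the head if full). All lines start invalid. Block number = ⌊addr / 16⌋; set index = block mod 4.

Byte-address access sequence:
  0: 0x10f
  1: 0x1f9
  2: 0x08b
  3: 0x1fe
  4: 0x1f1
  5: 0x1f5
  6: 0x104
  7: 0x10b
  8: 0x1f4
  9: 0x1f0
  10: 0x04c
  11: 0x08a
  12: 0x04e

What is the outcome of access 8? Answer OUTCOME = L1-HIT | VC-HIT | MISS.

OUTCOME = L1-HIT

#0 0x10f→b16/s0 MISS; vc=[]
#1 0x1f9→b31/s3 MISS; vc=[]
#2 0x8b→b8/s0 MISS; vc=[16]
#3 0x1fe→b31/s3 L1-HIT; vc=[16]
#4 0x1f1→b31/s3 L1-HIT; vc=[16]
#5 0x1f5→b31/s3 L1-HIT; vc=[16]
#6 0x104→b16/s0 VC-HIT; vc=[8]
#7 0x10b→b16/s0 L1-HIT; vc=[8]
#8 0x1f4→b31/s3 L1-HIT; vc=[8]
#9 0x1f0→b31/s3 L1-HIT; vc=[8]
#10 0x4c→b4/s0 MISS; vc=[8,16]
#11 0x8a→b8/s0 VC-HIT; vc=[4,16]
#12 0x4e→b4/s0 VC-HIT; vc=[8,16]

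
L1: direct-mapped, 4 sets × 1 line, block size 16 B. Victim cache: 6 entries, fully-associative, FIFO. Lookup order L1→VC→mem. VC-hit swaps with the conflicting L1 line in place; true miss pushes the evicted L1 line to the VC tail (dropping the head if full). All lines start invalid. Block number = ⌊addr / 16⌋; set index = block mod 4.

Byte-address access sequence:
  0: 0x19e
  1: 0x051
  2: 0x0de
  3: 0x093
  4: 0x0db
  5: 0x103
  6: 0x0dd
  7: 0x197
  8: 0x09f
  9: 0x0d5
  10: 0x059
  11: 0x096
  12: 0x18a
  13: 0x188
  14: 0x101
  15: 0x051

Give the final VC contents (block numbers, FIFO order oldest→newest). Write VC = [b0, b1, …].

#0 0x19e→b25/s1 MISS; vc=[]
#1 0x51→b5/s1 MISS; vc=[25]
#2 0xde→b13/s1 MISS; vc=[25,5]
#3 0x93→b9/s1 MISS; vc=[25,5,13]
#4 0xdb→b13/s1 VC-HIT; vc=[25,5,9]
#5 0x103→b16/s0 MISS; vc=[25,5,9]
#6 0xdd→b13/s1 L1-HIT; vc=[25,5,9]
#7 0x197→b25/s1 VC-HIT; vc=[13,5,9]
#8 0x9f→b9/s1 VC-HIT; vc=[13,5,25]
#9 0xd5→b13/s1 VC-HIT; vc=[9,5,25]
#10 0x59→b5/s1 VC-HIT; vc=[9,13,25]
#11 0x96→b9/s1 VC-HIT; vc=[5,13,25]
#12 0x18a→b24/s0 MISS; vc=[5,13,25,16]
#13 0x188→b24/s0 L1-HIT; vc=[5,13,25,16]
#14 0x101→b16/s0 VC-HIT; vc=[5,13,25,24]
#15 0x51→b5/s1 VC-HIT; vc=[9,13,25,24]

VC = [9, 13, 25, 24]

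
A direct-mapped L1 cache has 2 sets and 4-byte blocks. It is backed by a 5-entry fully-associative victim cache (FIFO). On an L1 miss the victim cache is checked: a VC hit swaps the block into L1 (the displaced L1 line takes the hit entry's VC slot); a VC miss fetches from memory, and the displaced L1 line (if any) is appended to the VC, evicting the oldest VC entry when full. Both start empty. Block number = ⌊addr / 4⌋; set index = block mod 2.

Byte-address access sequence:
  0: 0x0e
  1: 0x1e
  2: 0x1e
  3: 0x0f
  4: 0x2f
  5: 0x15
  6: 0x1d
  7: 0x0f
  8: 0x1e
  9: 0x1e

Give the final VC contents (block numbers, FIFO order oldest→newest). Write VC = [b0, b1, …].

0: 0xe (blk 3, set 1) → MISS  vc=[]
1: 0x1e (blk 7, set 1) → MISS  vc=[3]
2: 0x1e (blk 7, set 1) → L1-HIT  vc=[3]
3: 0xf (blk 3, set 1) → VC-HIT  vc=[7]
4: 0x2f (blk 11, set 1) → MISS  vc=[7, 3]
5: 0x15 (blk 5, set 1) → MISS  vc=[7, 3, 11]
6: 0x1d (blk 7, set 1) → VC-HIT  vc=[5, 3, 11]
7: 0xf (blk 3, set 1) → VC-HIT  vc=[5, 7, 11]
8: 0x1e (blk 7, set 1) → VC-HIT  vc=[5, 3, 11]
9: 0x1e (blk 7, set 1) → L1-HIT  vc=[5, 3, 11]

VC = [5, 3, 11]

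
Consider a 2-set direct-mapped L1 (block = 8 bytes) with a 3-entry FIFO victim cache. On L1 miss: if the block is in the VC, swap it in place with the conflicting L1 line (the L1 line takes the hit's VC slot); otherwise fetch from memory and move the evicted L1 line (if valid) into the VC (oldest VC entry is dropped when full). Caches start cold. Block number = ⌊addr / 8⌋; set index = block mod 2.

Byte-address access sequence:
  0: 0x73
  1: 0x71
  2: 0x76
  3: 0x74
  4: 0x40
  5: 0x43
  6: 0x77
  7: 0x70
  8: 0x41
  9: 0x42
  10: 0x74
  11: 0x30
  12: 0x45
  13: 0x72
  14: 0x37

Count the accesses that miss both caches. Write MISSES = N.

  [0] addr=0x73 blk=14 s=0: MISS | VC []
  [1] addr=0x71 blk=14 s=0: L1-HIT | VC []
  [2] addr=0x76 blk=14 s=0: L1-HIT | VC []
  [3] addr=0x74 blk=14 s=0: L1-HIT | VC []
  [4] addr=0x40 blk=8 s=0: MISS | VC [14]
  [5] addr=0x43 blk=8 s=0: L1-HIT | VC [14]
  [6] addr=0x77 blk=14 s=0: VC-HIT | VC [8]
  [7] addr=0x70 blk=14 s=0: L1-HIT | VC [8]
  [8] addr=0x41 blk=8 s=0: VC-HIT | VC [14]
  [9] addr=0x42 blk=8 s=0: L1-HIT | VC [14]
  [10] addr=0x74 blk=14 s=0: VC-HIT | VC [8]
  [11] addr=0x30 blk=6 s=0: MISS | VC [8, 14]
  [12] addr=0x45 blk=8 s=0: VC-HIT | VC [6, 14]
  [13] addr=0x72 blk=14 s=0: VC-HIT | VC [6, 8]
  [14] addr=0x37 blk=6 s=0: VC-HIT | VC [14, 8]

MISSES = 3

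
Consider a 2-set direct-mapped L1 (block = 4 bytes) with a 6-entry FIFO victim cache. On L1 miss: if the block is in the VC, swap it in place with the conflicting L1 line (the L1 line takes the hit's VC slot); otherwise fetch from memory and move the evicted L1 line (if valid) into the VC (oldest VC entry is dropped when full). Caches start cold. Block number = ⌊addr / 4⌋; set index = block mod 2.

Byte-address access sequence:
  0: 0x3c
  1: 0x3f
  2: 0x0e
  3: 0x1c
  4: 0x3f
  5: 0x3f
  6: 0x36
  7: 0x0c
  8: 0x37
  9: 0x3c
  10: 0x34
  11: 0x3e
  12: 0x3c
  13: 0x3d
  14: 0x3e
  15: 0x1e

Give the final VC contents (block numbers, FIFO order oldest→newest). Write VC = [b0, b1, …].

0: 0x3c (blk 15, set 1) → MISS  vc=[]
1: 0x3f (blk 15, set 1) → L1-HIT  vc=[]
2: 0xe (blk 3, set 1) → MISS  vc=[15]
3: 0x1c (blk 7, set 1) → MISS  vc=[15, 3]
4: 0x3f (blk 15, set 1) → VC-HIT  vc=[7, 3]
5: 0x3f (blk 15, set 1) → L1-HIT  vc=[7, 3]
6: 0x36 (blk 13, set 1) → MISS  vc=[7, 3, 15]
7: 0xc (blk 3, set 1) → VC-HIT  vc=[7, 13, 15]
8: 0x37 (blk 13, set 1) → VC-HIT  vc=[7, 3, 15]
9: 0x3c (blk 15, set 1) → VC-HIT  vc=[7, 3, 13]
10: 0x34 (blk 13, set 1) → VC-HIT  vc=[7, 3, 15]
11: 0x3e (blk 15, set 1) → VC-HIT  vc=[7, 3, 13]
12: 0x3c (blk 15, set 1) → L1-HIT  vc=[7, 3, 13]
13: 0x3d (blk 15, set 1) → L1-HIT  vc=[7, 3, 13]
14: 0x3e (blk 15, set 1) → L1-HIT  vc=[7, 3, 13]
15: 0x1e (blk 7, set 1) → VC-HIT  vc=[15, 3, 13]

VC = [15, 3, 13]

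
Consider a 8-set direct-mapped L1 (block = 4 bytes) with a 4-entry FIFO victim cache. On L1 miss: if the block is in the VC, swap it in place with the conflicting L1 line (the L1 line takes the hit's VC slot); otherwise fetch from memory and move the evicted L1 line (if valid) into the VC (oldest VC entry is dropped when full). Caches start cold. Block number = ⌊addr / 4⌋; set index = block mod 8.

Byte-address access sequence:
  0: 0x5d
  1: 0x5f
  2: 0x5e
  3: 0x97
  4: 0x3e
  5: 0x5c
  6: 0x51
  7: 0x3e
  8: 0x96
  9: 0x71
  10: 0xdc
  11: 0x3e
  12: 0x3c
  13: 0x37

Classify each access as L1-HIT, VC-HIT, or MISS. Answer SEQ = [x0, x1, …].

0: 0x5d (blk 23, set 7) → MISS  vc=[]
1: 0x5f (blk 23, set 7) → L1-HIT  vc=[]
2: 0x5e (blk 23, set 7) → L1-HIT  vc=[]
3: 0x97 (blk 37, set 5) → MISS  vc=[]
4: 0x3e (blk 15, set 7) → MISS  vc=[23]
5: 0x5c (blk 23, set 7) → VC-HIT  vc=[15]
6: 0x51 (blk 20, set 4) → MISS  vc=[15]
7: 0x3e (blk 15, set 7) → VC-HIT  vc=[23]
8: 0x96 (blk 37, set 5) → L1-HIT  vc=[23]
9: 0x71 (blk 28, set 4) → MISS  vc=[23, 20]
10: 0xdc (blk 55, set 7) → MISS  vc=[23, 20, 15]
11: 0x3e (blk 15, set 7) → VC-HIT  vc=[23, 20, 55]
12: 0x3c (blk 15, set 7) → L1-HIT  vc=[23, 20, 55]
13: 0x37 (blk 13, set 5) → MISS  vc=[23, 20, 55, 37]

SEQ = [MISS, L1-HIT, L1-HIT, MISS, MISS, VC-HIT, MISS, VC-HIT, L1-HIT, MISS, MISS, VC-HIT, L1-HIT, MISS]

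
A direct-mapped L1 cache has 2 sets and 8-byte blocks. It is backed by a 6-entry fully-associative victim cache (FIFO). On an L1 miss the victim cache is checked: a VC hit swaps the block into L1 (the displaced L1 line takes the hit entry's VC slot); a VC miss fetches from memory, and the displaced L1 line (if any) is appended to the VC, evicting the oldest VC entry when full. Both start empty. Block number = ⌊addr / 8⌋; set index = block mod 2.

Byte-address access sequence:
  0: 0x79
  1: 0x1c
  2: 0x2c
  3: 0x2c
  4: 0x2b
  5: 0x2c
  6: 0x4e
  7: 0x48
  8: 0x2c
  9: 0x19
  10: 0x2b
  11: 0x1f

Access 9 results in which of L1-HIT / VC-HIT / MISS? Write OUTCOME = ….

OUTCOME = VC-HIT

#0 0x79→b15/s1 MISS; vc=[]
#1 0x1c→b3/s1 MISS; vc=[15]
#2 0x2c→b5/s1 MISS; vc=[15,3]
#3 0x2c→b5/s1 L1-HIT; vc=[15,3]
#4 0x2b→b5/s1 L1-HIT; vc=[15,3]
#5 0x2c→b5/s1 L1-HIT; vc=[15,3]
#6 0x4e→b9/s1 MISS; vc=[15,3,5]
#7 0x48→b9/s1 L1-HIT; vc=[15,3,5]
#8 0x2c→b5/s1 VC-HIT; vc=[15,3,9]
#9 0x19→b3/s1 VC-HIT; vc=[15,5,9]
#10 0x2b→b5/s1 VC-HIT; vc=[15,3,9]
#11 0x1f→b3/s1 VC-HIT; vc=[15,5,9]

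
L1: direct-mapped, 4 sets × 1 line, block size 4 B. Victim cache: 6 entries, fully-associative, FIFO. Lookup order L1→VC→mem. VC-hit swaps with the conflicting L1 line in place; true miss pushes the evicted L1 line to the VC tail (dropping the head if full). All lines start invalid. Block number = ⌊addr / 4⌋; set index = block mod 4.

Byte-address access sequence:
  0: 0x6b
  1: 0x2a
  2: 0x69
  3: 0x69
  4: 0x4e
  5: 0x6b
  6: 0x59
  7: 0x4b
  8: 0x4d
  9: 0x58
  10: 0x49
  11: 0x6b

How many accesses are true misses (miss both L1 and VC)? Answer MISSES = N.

MISSES = 5

  [0] addr=0x6b blk=26 s=2: MISS | VC []
  [1] addr=0x2a blk=10 s=2: MISS | VC [26]
  [2] addr=0x69 blk=26 s=2: VC-HIT | VC [10]
  [3] addr=0x69 blk=26 s=2: L1-HIT | VC [10]
  [4] addr=0x4e blk=19 s=3: MISS | VC [10]
  [5] addr=0x6b blk=26 s=2: L1-HIT | VC [10]
  [6] addr=0x59 blk=22 s=2: MISS | VC [10, 26]
  [7] addr=0x4b blk=18 s=2: MISS | VC [10, 26, 22]
  [8] addr=0x4d blk=19 s=3: L1-HIT | VC [10, 26, 22]
  [9] addr=0x58 blk=22 s=2: VC-HIT | VC [10, 26, 18]
  [10] addr=0x49 blk=18 s=2: VC-HIT | VC [10, 26, 22]
  [11] addr=0x6b blk=26 s=2: VC-HIT | VC [10, 18, 22]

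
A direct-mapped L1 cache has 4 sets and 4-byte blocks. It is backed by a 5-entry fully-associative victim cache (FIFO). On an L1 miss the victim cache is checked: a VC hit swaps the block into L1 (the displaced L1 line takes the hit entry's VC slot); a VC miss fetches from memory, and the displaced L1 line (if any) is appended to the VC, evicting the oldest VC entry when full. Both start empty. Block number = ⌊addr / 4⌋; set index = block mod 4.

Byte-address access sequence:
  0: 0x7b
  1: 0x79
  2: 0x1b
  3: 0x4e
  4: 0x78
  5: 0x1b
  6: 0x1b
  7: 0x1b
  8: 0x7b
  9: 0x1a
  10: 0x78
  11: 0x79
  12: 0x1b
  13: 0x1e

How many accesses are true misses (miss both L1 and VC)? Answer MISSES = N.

MISSES = 4

  [0] addr=0x7b blk=30 s=2: MISS | VC []
  [1] addr=0x79 blk=30 s=2: L1-HIT | VC []
  [2] addr=0x1b blk=6 s=2: MISS | VC [30]
  [3] addr=0x4e blk=19 s=3: MISS | VC [30]
  [4] addr=0x78 blk=30 s=2: VC-HIT | VC [6]
  [5] addr=0x1b blk=6 s=2: VC-HIT | VC [30]
  [6] addr=0x1b blk=6 s=2: L1-HIT | VC [30]
  [7] addr=0x1b blk=6 s=2: L1-HIT | VC [30]
  [8] addr=0x7b blk=30 s=2: VC-HIT | VC [6]
  [9] addr=0x1a blk=6 s=2: VC-HIT | VC [30]
  [10] addr=0x78 blk=30 s=2: VC-HIT | VC [6]
  [11] addr=0x79 blk=30 s=2: L1-HIT | VC [6]
  [12] addr=0x1b blk=6 s=2: VC-HIT | VC [30]
  [13] addr=0x1e blk=7 s=3: MISS | VC [30, 19]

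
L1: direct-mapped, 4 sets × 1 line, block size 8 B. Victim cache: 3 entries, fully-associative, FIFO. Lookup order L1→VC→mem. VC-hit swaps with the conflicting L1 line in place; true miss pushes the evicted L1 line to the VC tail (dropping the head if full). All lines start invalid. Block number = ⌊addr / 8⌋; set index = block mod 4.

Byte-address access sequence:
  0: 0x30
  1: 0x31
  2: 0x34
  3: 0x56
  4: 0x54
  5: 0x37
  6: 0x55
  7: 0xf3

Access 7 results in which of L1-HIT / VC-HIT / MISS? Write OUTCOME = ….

OUTCOME = MISS

  [0] addr=0x30 blk=6 s=2: MISS | VC []
  [1] addr=0x31 blk=6 s=2: L1-HIT | VC []
  [2] addr=0x34 blk=6 s=2: L1-HIT | VC []
  [3] addr=0x56 blk=10 s=2: MISS | VC [6]
  [4] addr=0x54 blk=10 s=2: L1-HIT | VC [6]
  [5] addr=0x37 blk=6 s=2: VC-HIT | VC [10]
  [6] addr=0x55 blk=10 s=2: VC-HIT | VC [6]
  [7] addr=0xf3 blk=30 s=2: MISS | VC [6, 10]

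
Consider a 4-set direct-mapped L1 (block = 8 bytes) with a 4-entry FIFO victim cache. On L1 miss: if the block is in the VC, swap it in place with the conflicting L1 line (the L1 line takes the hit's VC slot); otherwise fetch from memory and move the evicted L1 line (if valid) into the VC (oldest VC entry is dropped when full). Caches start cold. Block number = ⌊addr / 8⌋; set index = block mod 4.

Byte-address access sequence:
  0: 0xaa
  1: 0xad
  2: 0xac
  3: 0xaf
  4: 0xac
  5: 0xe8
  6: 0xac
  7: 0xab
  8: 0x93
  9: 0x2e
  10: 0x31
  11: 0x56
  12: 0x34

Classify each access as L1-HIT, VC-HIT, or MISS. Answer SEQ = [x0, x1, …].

0: 0xaa (blk 21, set 1) → MISS  vc=[]
1: 0xad (blk 21, set 1) → L1-HIT  vc=[]
2: 0xac (blk 21, set 1) → L1-HIT  vc=[]
3: 0xaf (blk 21, set 1) → L1-HIT  vc=[]
4: 0xac (blk 21, set 1) → L1-HIT  vc=[]
5: 0xe8 (blk 29, set 1) → MISS  vc=[21]
6: 0xac (blk 21, set 1) → VC-HIT  vc=[29]
7: 0xab (blk 21, set 1) → L1-HIT  vc=[29]
8: 0x93 (blk 18, set 2) → MISS  vc=[29]
9: 0x2e (blk 5, set 1) → MISS  vc=[29, 21]
10: 0x31 (blk 6, set 2) → MISS  vc=[29, 21, 18]
11: 0x56 (blk 10, set 2) → MISS  vc=[29, 21, 18, 6]
12: 0x34 (blk 6, set 2) → VC-HIT  vc=[29, 21, 18, 10]

SEQ = [MISS, L1-HIT, L1-HIT, L1-HIT, L1-HIT, MISS, VC-HIT, L1-HIT, MISS, MISS, MISS, MISS, VC-HIT]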